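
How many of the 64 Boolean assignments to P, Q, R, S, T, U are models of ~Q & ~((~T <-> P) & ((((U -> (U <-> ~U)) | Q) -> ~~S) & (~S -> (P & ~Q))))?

22

Initial set: {(~Q & ~((~T <-> P) & ((((U -> (U <-> ~U)) | Q) -> ~~S) & (~S -> (P & ~Q)))))}.
(~Q & ~((~T <-> P) & ((((U -> (U <-> ~U)) | Q) -> ~~S) & (~S -> (P & ~Q))))): α-rule — add ~Q, ~((~T <-> P) & ((((U -> (U <-> ~U)) | Q) -> ~~S) & (~S -> (P & ~Q)))).
~((~T <-> P) & ((((U -> (U <-> ~U)) | Q) -> ~~S) & (~S -> (P & ~Q)))): β-rule — branch into ~(~T <-> P)  //  ~((((U -> (U <-> ~U)) | Q) -> ~~S) & (~S -> (P & ~Q))).
  branch 1 (add ~(~T <-> P)):
    ~(~T <-> P): β-rule — branch into ~T, ~P  //  ~~T, P.
      branch 1.1 (add ~T, ~P):
        ○ open, literals {P=F, Q=F, T=F}.
      branch 1.2 (add ~~T, P):
        ○ open, literals {P=T, Q=F, T=T}.
  branch 2 (add ~((((U -> (U <-> ~U)) | Q) -> ~~S) & (~S -> (P & ~Q)))):
    ~((((U -> (U <-> ~U)) | Q) -> ~~S) & (~S -> (P & ~Q))): β-rule — branch into ~(((U -> (U <-> ~U)) | Q) -> ~~S)  //  ~(~S -> (P & ~Q)).
      branch 2.1 (add ~(((U -> (U <-> ~U)) | Q) -> ~~S)):
        ~(((U -> (U <-> ~U)) | Q) -> ~~S): α-rule — add ((U -> (U <-> ~U)) | Q), ~~~S.
        ~~~S: drop double negation, giving ~S.
        ((U -> (U <-> ~U)) | Q): β-rule — branch into (U -> (U <-> ~U))  //  Q.
          branch 2.1.1 (add (U -> (U <-> ~U))):
            (U -> (U <-> ~U)): β-rule — branch into ~U  //  (U <-> ~U).
              branch 2.1.1.1 (add ~U):
                ○ open, literals {Q=F, S=F, U=F}.
              branch 2.1.1.2 (add (U <-> ~U)):
                (U <-> ~U): β-rule — branch into U, ~U  //  ~U, ~~U.
                  branch 2.1.1.2.1 (add U, ~U):
                    × closes — contains both U and ~U.
                  branch 2.1.1.2.2 (add ~U, ~~U):
                    × closes — contains both U and ~U.
          branch 2.1.2 (add Q):
            × closes — contains both Q and ~Q.
      branch 2.2 (add ~(~S -> (P & ~Q))):
        ~(~S -> (P & ~Q)): α-rule — add ~S, ~(P & ~Q).
        ~(P & ~Q): β-rule — branch into ~P  //  ~~Q.
          branch 2.2.1 (add ~P):
            ○ open, literals {P=F, Q=F, S=F}.
          branch 2.2.2 (add ~~Q):
            × closes — contains both Q and ~Q.
4 branches closed, 4 open.
Each open branch fixes some atoms; the unmentioned ones are free. Counting distinct full assignments: branch {P=F, Q=F, T=F} (R, S, U) contributes 8 new; branch {P=T, Q=F, T=T} (R, S, U) contributes 8 new; branch {Q=F, S=F, U=F} (P, R, T) contributes 4 new; branch {P=F, Q=F, S=F} (R, T, U) contributes 2 new. Total: 22.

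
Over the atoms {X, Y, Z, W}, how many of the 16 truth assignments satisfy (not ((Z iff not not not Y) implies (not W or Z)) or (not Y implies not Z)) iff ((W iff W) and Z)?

4

Initial set: {((not ((Z iff not not not Y) implies (not W or Z)) or (not Y implies not Z)) iff ((W iff W) and Z))}.
((not ((Z iff not not not Y) implies (not W or Z)) or (not Y implies not Z)) iff ((W iff W) and Z)): β-rule — branch into (not ((Z iff not not not Y) implies (not W or Z)) or (not Y implies not Z)), ((W iff W) and Z)  //  not (not ((Z iff not not not Y) implies (not W or Z)) or (not Y implies not Z)), not ((W iff W) and Z).
  branch 1 (add (not ((Z iff not not not Y) implies (not W or Z)) or (not Y implies not Z)), ((W iff W) and Z)):
    ((W iff W) and Z): α-rule — add (W iff W), Z.
    (not ((Z iff not not not Y) implies (not W or Z)) or (not Y implies not Z)): β-rule — branch into not ((Z iff not not not Y) implies (not W or Z))  //  (not Y implies not Z).
      branch 1.1 (add not ((Z iff not not not Y) implies (not W or Z))):
        not ((Z iff not not not Y) implies (not W or Z)): α-rule — add (Z iff not not not Y), not (not W or Z).
        not (not W or Z): α-rule — add not not W, not Z.
        × closes — contains both Z and not Z.
      branch 1.2 (add (not Y implies not Z)):
        (W iff W): β-rule — branch into W, W  //  not W, not W.
          branch 1.2.1 (add W, W):
            (not Y implies not Z): β-rule — branch into not not Y  //  not Z.
              branch 1.2.1.1 (add not not Y):
                ○ open, literals {W=1, Y=1, Z=1}.
              branch 1.2.1.2 (add not Z):
                × closes — contains both Z and not Z.
          branch 1.2.2 (add not W, not W):
            (not Y implies not Z): β-rule — branch into not not Y  //  not Z.
              branch 1.2.2.1 (add not not Y):
                ○ open, literals {W=0, Y=1, Z=1}.
              branch 1.2.2.2 (add not Z):
                × closes — contains both Z and not Z.
  branch 2 (add not (not ((Z iff not not not Y) implies (not W or Z)) or (not Y implies not Z)), not ((W iff W) and Z)):
    not (not ((Z iff not not not Y) implies (not W or Z)) or (not Y implies not Z)): α-rule — add not not ((Z iff not not not Y) implies (not W or Z)), not (not Y implies not Z).
    not (not Y implies not Z): α-rule — add not Y, not not Z.
    not ((W iff W) and Z): β-rule — branch into not (W iff W)  //  not Z.
      branch 2.1 (add not (W iff W)):
        not not ((Z iff not not not Y) implies (not W or Z)): β-rule — branch into not (Z iff not not not Y)  //  (not W or Z).
          branch 2.1.1 (add not (Z iff not not not Y)):
            not (W iff W): β-rule — branch into W, not W  //  not W, W.
              branch 2.1.1.1 (add W, not W):
                × closes — contains both W and not W.
              branch 2.1.1.2 (add not W, W):
                × closes — contains both W and not W.
          branch 2.1.2 (add (not W or Z)):
            not (W iff W): β-rule — branch into W, not W  //  not W, W.
              branch 2.1.2.1 (add W, not W):
                × closes — contains both W and not W.
              branch 2.1.2.2 (add not W, W):
                × closes — contains both W and not W.
      branch 2.2 (add not Z):
        × closes — contains both Z and not Z.
8 branches closed, 2 open.
Each open branch fixes some atoms; the unmentioned ones are free. Counting distinct full assignments: branch {W=1, Y=1, Z=1} (X) contributes 2 new; branch {W=0, Y=1, Z=1} (X) contributes 2 new. Total: 4.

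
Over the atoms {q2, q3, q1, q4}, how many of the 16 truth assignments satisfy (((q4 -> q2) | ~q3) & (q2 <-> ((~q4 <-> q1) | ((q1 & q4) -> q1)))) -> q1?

12

Initial set: {T ((((q4 -> q2) | ~q3) & (q2 <-> ((~q4 <-> q1) | ((q1 & q4) -> q1)))) -> q1)}.
T ((((q4 -> q2) | ~q3) & (q2 <-> ((~q4 <-> q1) | ((q1 & q4) -> q1)))) -> q1): β-rule — branch into F (((q4 -> q2) | ~q3) & (q2 <-> ((~q4 <-> q1) | ((q1 & q4) -> q1))))  //  T q1.
  branch 1 (add F (((q4 -> q2) | ~q3) & (q2 <-> ((~q4 <-> q1) | ((q1 & q4) -> q1))))):
    F (((q4 -> q2) | ~q3) & (q2 <-> ((~q4 <-> q1) | ((q1 & q4) -> q1)))): β-rule — branch into F ((q4 -> q2) | ~q3)  //  F (q2 <-> ((~q4 <-> q1) | ((q1 & q4) -> q1))).
      branch 1.1 (add F ((q4 -> q2) | ~q3)):
        F ((q4 -> q2) | ~q3): α-rule — add F (q4 -> q2), F ~q3.
        F (q4 -> q2): α-rule — add T q4, F q2.
        ○ open, literals {q2=0, q3=1, q4=1}.
      branch 1.2 (add F (q2 <-> ((~q4 <-> q1) | ((q1 & q4) -> q1)))):
        F (q2 <-> ((~q4 <-> q1) | ((q1 & q4) -> q1))): β-rule — branch into T q2, F ((~q4 <-> q1) | ((q1 & q4) -> q1))  //  F q2, T ((~q4 <-> q1) | ((q1 & q4) -> q1)).
          branch 1.2.1 (add T q2, F ((~q4 <-> q1) | ((q1 & q4) -> q1))):
            F ((~q4 <-> q1) | ((q1 & q4) -> q1)): α-rule — add F (~q4 <-> q1), F ((q1 & q4) -> q1).
            F ((q1 & q4) -> q1): α-rule — add T (q1 & q4), F q1.
            T (q1 & q4): α-rule — add T q1, T q4.
            × closes — contains both q1 and ~q1.
          branch 1.2.2 (add F q2, T ((~q4 <-> q1) | ((q1 & q4) -> q1))):
            T ((~q4 <-> q1) | ((q1 & q4) -> q1)): β-rule — branch into T (~q4 <-> q1)  //  T ((q1 & q4) -> q1).
              branch 1.2.2.1 (add T (~q4 <-> q1)):
                T (~q4 <-> q1): β-rule — branch into T ~q4, T q1  //  F ~q4, F q1.
                  branch 1.2.2.1.1 (add T ~q4, T q1):
                    ○ open, literals {q1=1, q2=0, q4=0}.
                  branch 1.2.2.1.2 (add F ~q4, F q1):
                    ○ open, literals {q1=0, q2=0, q4=1}.
              branch 1.2.2.2 (add T ((q1 & q4) -> q1)):
                T ((q1 & q4) -> q1): β-rule — branch into F (q1 & q4)  //  T q1.
                  branch 1.2.2.2.1 (add F (q1 & q4)):
                    F (q1 & q4): β-rule — branch into F q1  //  F q4.
                      branch 1.2.2.2.1.1 (add F q1):
                        ○ open, literals {q1=0, q2=0}.
                      branch 1.2.2.2.1.2 (add F q4):
                        ○ open, literals {q2=0, q4=0}.
                  branch 1.2.2.2.2 (add T q1):
                    ○ open, literals {q1=1, q2=0}.
  branch 2 (add T q1):
    ○ open, literals {q1=1}.
1 branch closed, 7 open.
Each open branch fixes some atoms; the unmentioned ones are free. Counting distinct full assignments: branch {q2=0, q3=1, q4=1} (q1) contributes 2 new; branch {q1=1, q2=0, q4=0} (q3) contributes 2 new; branch {q1=0, q2=0, q4=1} (q3) contributes 1 new; branch {q1=0, q2=0} (q3, q4) contributes 2 new; branch {q2=0, q4=0} (q3, q1) contributes 0 new; branch {q1=1, q2=0} (q3, q4) contributes 1 new; branch {q1=1} (q2, q3, q4) contributes 4 new. Total: 12.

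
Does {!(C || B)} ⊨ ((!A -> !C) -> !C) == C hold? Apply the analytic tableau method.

Initial set: {!(C || B); !(((!A -> !C) -> !C) == C)}.
!(C || B): α-rule — add !C, !B.
!(((!A -> !C) -> !C) == C): β-rule — branch into ((!A -> !C) -> !C), !C  //  !((!A -> !C) -> !C), C.
  branch 1 (add ((!A -> !C) -> !C), !C):
    ((!A -> !C) -> !C): β-rule — branch into !(!A -> !C)  //  !C.
      branch 1.1 (add !(!A -> !C)):
        !(!A -> !C): α-rule — add !A, !!C.
        × closes — contains both C and !C.
      branch 1.2 (add !C):
        ○ open, literals {B=F, C=F}.
  branch 2 (add !((!A -> !C) -> !C), C):
    × closes — contains both C and !C.
2 branches closed, 1 open.
An open branch gives a countermodel: B=F, C=F (unmentioned atoms arbitrary); the premises hold there but the conclusion fails.

No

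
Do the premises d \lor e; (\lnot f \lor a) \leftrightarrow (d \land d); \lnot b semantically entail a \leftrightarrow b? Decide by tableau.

No

Initial set: {(d \lor e); ((\lnot f \lor a) \leftrightarrow (d \land d)); \lnot b; \lnot (a \leftrightarrow b)}.
(d \lor e): β-rule — branch into d  //  e.
  branch 1 (add d):
    ((\lnot f \lor a) \leftrightarrow (d \land d)): β-rule — branch into (\lnot f \lor a), (d \land d)  //  \lnot (\lnot f \lor a), \lnot (d \land d).
      branch 1.1 (add (\lnot f \lor a), (d \land d)):
        (d \land d): α-rule — add d, d.
        \lnot (a \leftrightarrow b): β-rule — branch into a, \lnot b  //  \lnot a, b.
          branch 1.1.1 (add a, \lnot b):
            (\lnot f \lor a): β-rule — branch into \lnot f  //  a.
              branch 1.1.1.1 (add \lnot f):
                ○ open, literals {a=1, b=0, d=1, f=0}.
              branch 1.1.1.2 (add a):
                ○ open, literals {a=1, b=0, d=1}.
          branch 1.1.2 (add \lnot a, b):
            × closes — contains both b and \lnot b.
      branch 1.2 (add \lnot (\lnot f \lor a), \lnot (d \land d)):
        \lnot (\lnot f \lor a): α-rule — add \lnot \lnot f, \lnot a.
        \lnot (a \leftrightarrow b): β-rule — branch into a, \lnot b  //  \lnot a, b.
          branch 1.2.1 (add a, \lnot b):
            × closes — contains both a and \lnot a.
          branch 1.2.2 (add \lnot a, b):
            × closes — contains both b and \lnot b.
  branch 2 (add e):
    ((\lnot f \lor a) \leftrightarrow (d \land d)): β-rule — branch into (\lnot f \lor a), (d \land d)  //  \lnot (\lnot f \lor a), \lnot (d \land d).
      branch 2.1 (add (\lnot f \lor a), (d \land d)):
        (d \land d): α-rule — add d, d.
        \lnot (a \leftrightarrow b): β-rule — branch into a, \lnot b  //  \lnot a, b.
          branch 2.1.1 (add a, \lnot b):
            (\lnot f \lor a): β-rule — branch into \lnot f  //  a.
              branch 2.1.1.1 (add \lnot f):
                ○ open, literals {a=1, b=0, d=1, e=1, f=0}.
              branch 2.1.1.2 (add a):
                ○ open, literals {a=1, b=0, d=1, e=1}.
          branch 2.1.2 (add \lnot a, b):
            × closes — contains both b and \lnot b.
      branch 2.2 (add \lnot (\lnot f \lor a), \lnot (d \land d)):
        \lnot (\lnot f \lor a): α-rule — add \lnot \lnot f, \lnot a.
        \lnot (a \leftrightarrow b): β-rule — branch into a, \lnot b  //  \lnot a, b.
          branch 2.2.1 (add a, \lnot b):
            × closes — contains both a and \lnot a.
          branch 2.2.2 (add \lnot a, b):
            × closes — contains both b and \lnot b.
6 branches closed, 4 open.
An open branch gives a countermodel: a=1, b=0, d=1, f=0 (unmentioned atoms arbitrary); the premises hold there but the conclusion fails.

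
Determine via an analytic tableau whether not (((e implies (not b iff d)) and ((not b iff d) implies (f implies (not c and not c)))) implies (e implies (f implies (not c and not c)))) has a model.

Initial set: {T not (((e implies (not b iff d)) and ((not b iff d) implies (f implies (not c and not c)))) implies (e implies (f implies (not c and not c))))}.
T not (((e implies (not b iff d)) and ((not b iff d) implies (f implies (not c and not c)))) implies (e implies (f implies (not c and not c)))): α-rule — add T ((e implies (not b iff d)) and ((not b iff d) implies (f implies (not c and not c)))), F (e implies (f implies (not c and not c))).
T ((e implies (not b iff d)) and ((not b iff d) implies (f implies (not c and not c)))): α-rule — add T (e implies (not b iff d)), T ((not b iff d) implies (f implies (not c and not c))).
F (e implies (f implies (not c and not c))): α-rule — add T e, F (f implies (not c and not c)).
F (f implies (not c and not c)): α-rule — add T f, F (not c and not c).
T (e implies (not b iff d)): β-rule — branch into F e  //  T (not b iff d).
  branch 1 (add F e):
    × closes — contains both e and not e.
  branch 2 (add T (not b iff d)):
    T ((not b iff d) implies (f implies (not c and not c))): β-rule — branch into F (not b iff d)  //  T (f implies (not c and not c)).
      branch 2.1 (add F (not b iff d)):
        F (not c and not c): β-rule — branch into F not c  //  F not c.
          branch 2.1.1 (add F not c):
            T (not b iff d): β-rule — branch into T not b, T d  //  F not b, F d.
              branch 2.1.1.1 (add T not b, T d):
                F (not b iff d): β-rule — branch into T not b, F d  //  F not b, T d.
                  branch 2.1.1.1.1 (add T not b, F d):
                    × closes — contains both d and not d.
                  branch 2.1.1.1.2 (add F not b, T d):
                    × closes — contains both b and not b.
              branch 2.1.1.2 (add F not b, F d):
                F (not b iff d): β-rule — branch into T not b, F d  //  F not b, T d.
                  branch 2.1.1.2.1 (add T not b, F d):
                    × closes — contains both b and not b.
                  branch 2.1.1.2.2 (add F not b, T d):
                    × closes — contains both d and not d.
          branch 2.1.2 (add F not c):
            T (not b iff d): β-rule — branch into T not b, T d  //  F not b, F d.
              branch 2.1.2.1 (add T not b, T d):
                F (not b iff d): β-rule — branch into T not b, F d  //  F not b, T d.
                  branch 2.1.2.1.1 (add T not b, F d):
                    × closes — contains both d and not d.
                  branch 2.1.2.1.2 (add F not b, T d):
                    × closes — contains both b and not b.
              branch 2.1.2.2 (add F not b, F d):
                F (not b iff d): β-rule — branch into T not b, F d  //  F not b, T d.
                  branch 2.1.2.2.1 (add T not b, F d):
                    × closes — contains both b and not b.
                  branch 2.1.2.2.2 (add F not b, T d):
                    × closes — contains both d and not d.
      branch 2.2 (add T (f implies (not c and not c))):
        F (not c and not c): β-rule — branch into F not c  //  F not c.
          branch 2.2.1 (add F not c):
            T (not b iff d): β-rule — branch into T not b, T d  //  F not b, F d.
              branch 2.2.1.1 (add T not b, T d):
                T (f implies (not c and not c)): β-rule — branch into F f  //  T (not c and not c).
                  branch 2.2.1.1.1 (add F f):
                    × closes — contains both f and not f.
                  branch 2.2.1.1.2 (add T (not c and not c)):
                    T (not c and not c): α-rule — add T not c, T not c.
                    × closes — contains both c and not c.
              branch 2.2.1.2 (add F not b, F d):
                T (f implies (not c and not c)): β-rule — branch into F f  //  T (not c and not c).
                  branch 2.2.1.2.1 (add F f):
                    × closes — contains both f and not f.
                  branch 2.2.1.2.2 (add T (not c and not c)):
                    T (not c and not c): α-rule — add T not c, T not c.
                    × closes — contains both c and not c.
          branch 2.2.2 (add F not c):
            T (not b iff d): β-rule — branch into T not b, T d  //  F not b, F d.
              branch 2.2.2.1 (add T not b, T d):
                T (f implies (not c and not c)): β-rule — branch into F f  //  T (not c and not c).
                  branch 2.2.2.1.1 (add F f):
                    × closes — contains both f and not f.
                  branch 2.2.2.1.2 (add T (not c and not c)):
                    T (not c and not c): α-rule — add T not c, T not c.
                    × closes — contains both c and not c.
              branch 2.2.2.2 (add F not b, F d):
                T (f implies (not c and not c)): β-rule — branch into F f  //  T (not c and not c).
                  branch 2.2.2.2.1 (add F f):
                    × closes — contains both f and not f.
                  branch 2.2.2.2.2 (add T (not c and not c)):
                    T (not c and not c): α-rule — add T not c, T not c.
                    × closes — contains both c and not c.
All 17 branches close.
Every branch closed; the formula is unsatisfiable.

Unsatisfiable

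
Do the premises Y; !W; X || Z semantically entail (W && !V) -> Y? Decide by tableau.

Yes

Initial set: {T Y; T !W; T (X || Z); F ((W && !V) -> Y)}.
F ((W && !V) -> Y): α-rule — add T (W && !V), F Y.
× closes — contains both Y and !Y.
All 1 branch closes.
Every branch closed, so the premises entail the conclusion.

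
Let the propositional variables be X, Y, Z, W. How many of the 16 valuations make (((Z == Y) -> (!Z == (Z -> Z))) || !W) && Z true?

6

Initial set: {((((Z == Y) -> (!Z == (Z -> Z))) || !W) && Z)}.
((((Z == Y) -> (!Z == (Z -> Z))) || !W) && Z): α-rule — add (((Z == Y) -> (!Z == (Z -> Z))) || !W), Z.
(((Z == Y) -> (!Z == (Z -> Z))) || !W): β-rule — branch into ((Z == Y) -> (!Z == (Z -> Z)))  //  !W.
  branch 1 (add ((Z == Y) -> (!Z == (Z -> Z)))):
    ((Z == Y) -> (!Z == (Z -> Z))): β-rule — branch into !(Z == Y)  //  (!Z == (Z -> Z)).
      branch 1.1 (add !(Z == Y)):
        !(Z == Y): β-rule — branch into Z, !Y  //  !Z, Y.
          branch 1.1.1 (add Z, !Y):
            ○ open, literals {Y=false, Z=true}.
          branch 1.1.2 (add !Z, Y):
            × closes — contains both Z and !Z.
      branch 1.2 (add (!Z == (Z -> Z))):
        (!Z == (Z -> Z)): β-rule — branch into !Z, (Z -> Z)  //  !!Z, !(Z -> Z).
          branch 1.2.1 (add !Z, (Z -> Z)):
            × closes — contains both Z and !Z.
          branch 1.2.2 (add !!Z, !(Z -> Z)):
            !(Z -> Z): α-rule — add Z, !Z.
            × closes — contains both Z and !Z.
  branch 2 (add !W):
    ○ open, literals {W=false, Z=true}.
3 branches closed, 2 open.
Each open branch fixes some atoms; the unmentioned ones are free. Counting distinct full assignments: branch {Y=false, Z=true} (X, W) contributes 4 new; branch {W=false, Z=true} (X, Y) contributes 2 new. Total: 6.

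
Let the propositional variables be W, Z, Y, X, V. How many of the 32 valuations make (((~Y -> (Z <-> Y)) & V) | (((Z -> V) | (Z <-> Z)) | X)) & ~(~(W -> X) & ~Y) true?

28

Initial set: {((((~Y -> (Z <-> Y)) & V) | (((Z -> V) | (Z <-> Z)) | X)) & ~(~(W -> X) & ~Y))}.
((((~Y -> (Z <-> Y)) & V) | (((Z -> V) | (Z <-> Z)) | X)) & ~(~(W -> X) & ~Y)): α-rule — add (((~Y -> (Z <-> Y)) & V) | (((Z -> V) | (Z <-> Z)) | X)), ~(~(W -> X) & ~Y).
(((~Y -> (Z <-> Y)) & V) | (((Z -> V) | (Z <-> Z)) | X)): β-rule — branch into ((~Y -> (Z <-> Y)) & V)  //  (((Z -> V) | (Z <-> Z)) | X).
  branch 1 (add ((~Y -> (Z <-> Y)) & V)):
    ((~Y -> (Z <-> Y)) & V): α-rule — add (~Y -> (Z <-> Y)), V.
    ~(~(W -> X) & ~Y): β-rule — branch into ~~(W -> X)  //  ~~Y.
      branch 1.1 (add ~~(W -> X)):
        (~Y -> (Z <-> Y)): β-rule — branch into ~~Y  //  (Z <-> Y).
          branch 1.1.1 (add ~~Y):
            ~~(W -> X): β-rule — branch into ~W  //  X.
              branch 1.1.1.1 (add ~W):
                ○ open, literals {V=true, W=false, Y=true}.
              branch 1.1.1.2 (add X):
                ○ open, literals {V=true, X=true, Y=true}.
          branch 1.1.2 (add (Z <-> Y)):
            ~~(W -> X): β-rule — branch into ~W  //  X.
              branch 1.1.2.1 (add ~W):
                (Z <-> Y): β-rule — branch into Z, Y  //  ~Z, ~Y.
                  branch 1.1.2.1.1 (add Z, Y):
                    ○ open, literals {V=true, W=false, Y=true, Z=true}.
                  branch 1.1.2.1.2 (add ~Z, ~Y):
                    ○ open, literals {V=true, W=false, Y=false, Z=false}.
              branch 1.1.2.2 (add X):
                (Z <-> Y): β-rule — branch into Z, Y  //  ~Z, ~Y.
                  branch 1.1.2.2.1 (add Z, Y):
                    ○ open, literals {V=true, X=true, Y=true, Z=true}.
                  branch 1.1.2.2.2 (add ~Z, ~Y):
                    ○ open, literals {V=true, X=true, Y=false, Z=false}.
      branch 1.2 (add ~~Y):
        (~Y -> (Z <-> Y)): β-rule — branch into ~~Y  //  (Z <-> Y).
          branch 1.2.1 (add ~~Y):
            ○ open, literals {V=true, Y=true}.
          branch 1.2.2 (add (Z <-> Y)):
            (Z <-> Y): β-rule — branch into Z, Y  //  ~Z, ~Y.
              branch 1.2.2.1 (add Z, Y):
                ○ open, literals {V=true, Y=true, Z=true}.
              branch 1.2.2.2 (add ~Z, ~Y):
                × closes — contains both Y and ~Y.
  branch 2 (add (((Z -> V) | (Z <-> Z)) | X)):
    ~(~(W -> X) & ~Y): β-rule — branch into ~~(W -> X)  //  ~~Y.
      branch 2.1 (add ~~(W -> X)):
        (((Z -> V) | (Z <-> Z)) | X): β-rule — branch into ((Z -> V) | (Z <-> Z))  //  X.
          branch 2.1.1 (add ((Z -> V) | (Z <-> Z))):
            ~~(W -> X): β-rule — branch into ~W  //  X.
              branch 2.1.1.1 (add ~W):
                ((Z -> V) | (Z <-> Z)): β-rule — branch into (Z -> V)  //  (Z <-> Z).
                  branch 2.1.1.1.1 (add (Z -> V)):
                    (Z -> V): β-rule — branch into ~Z  //  V.
                      branch 2.1.1.1.1.1 (add ~Z):
                        ○ open, literals {W=false, Z=false}.
                      branch 2.1.1.1.1.2 (add V):
                        ○ open, literals {V=true, W=false}.
                  branch 2.1.1.1.2 (add (Z <-> Z)):
                    (Z <-> Z): β-rule — branch into Z, Z  //  ~Z, ~Z.
                      branch 2.1.1.1.2.1 (add Z, Z):
                        ○ open, literals {W=false, Z=true}.
                      branch 2.1.1.1.2.2 (add ~Z, ~Z):
                        ○ open, literals {W=false, Z=false}.
              branch 2.1.1.2 (add X):
                ((Z -> V) | (Z <-> Z)): β-rule — branch into (Z -> V)  //  (Z <-> Z).
                  branch 2.1.1.2.1 (add (Z -> V)):
                    (Z -> V): β-rule — branch into ~Z  //  V.
                      branch 2.1.1.2.1.1 (add ~Z):
                        ○ open, literals {X=true, Z=false}.
                      branch 2.1.1.2.1.2 (add V):
                        ○ open, literals {V=true, X=true}.
                  branch 2.1.1.2.2 (add (Z <-> Z)):
                    (Z <-> Z): β-rule — branch into Z, Z  //  ~Z, ~Z.
                      branch 2.1.1.2.2.1 (add Z, Z):
                        ○ open, literals {X=true, Z=true}.
                      branch 2.1.1.2.2.2 (add ~Z, ~Z):
                        ○ open, literals {X=true, Z=false}.
          branch 2.1.2 (add X):
            ~~(W -> X): β-rule — branch into ~W  //  X.
              branch 2.1.2.1 (add ~W):
                ○ open, literals {W=false, X=true}.
              branch 2.1.2.2 (add X):
                ○ open, literals {X=true}.
      branch 2.2 (add ~~Y):
        (((Z -> V) | (Z <-> Z)) | X): β-rule — branch into ((Z -> V) | (Z <-> Z))  //  X.
          branch 2.2.1 (add ((Z -> V) | (Z <-> Z))):
            ((Z -> V) | (Z <-> Z)): β-rule — branch into (Z -> V)  //  (Z <-> Z).
              branch 2.2.1.1 (add (Z -> V)):
                (Z -> V): β-rule — branch into ~Z  //  V.
                  branch 2.2.1.1.1 (add ~Z):
                    ○ open, literals {Y=true, Z=false}.
                  branch 2.2.1.1.2 (add V):
                    ○ open, literals {V=true, Y=true}.
              branch 2.2.1.2 (add (Z <-> Z)):
                (Z <-> Z): β-rule — branch into Z, Z  //  ~Z, ~Z.
                  branch 2.2.1.2.1 (add Z, Z):
                    ○ open, literals {Y=true, Z=true}.
                  branch 2.2.1.2.2 (add ~Z, ~Z):
                    ○ open, literals {Y=true, Z=false}.
          branch 2.2.2 (add X):
            ○ open, literals {X=true, Y=true}.
1 branch closed, 23 open.
Each open branch fixes some atoms; the unmentioned ones are free. Counting distinct full assignments: branch {V=true, W=false, Y=true} (Z, X) contributes 4 new; branch {V=true, X=true, Y=true} (W, Z) contributes 2 new; branch {V=true, W=false, Y=true, Z=true} (X) contributes 0 new; branch {V=true, W=false, Y=false, Z=false} (X) contributes 2 new; branch {V=true, X=true, Y=true, Z=true} (W) contributes 0 new; branch {V=true, X=true, Y=false, Z=false} (W) contributes 1 new; branch {V=true, Y=true} (W, Z, X) contributes 2 new; branch {V=true, Y=true, Z=true} (W, X) contributes 0 new; branch {W=false, Z=false} (Y, X, V) contributes 4 new; branch {V=true, W=false} (Z, Y, X) contributes 2 new; branch {W=false, Z=true} (Y, X, V) contributes 4 new; branch {W=false, Z=false} (Y, X, V) contributes 0 new; branch {X=true, Z=false} (W, Y, V) contributes 2 new; branch {V=true, X=true} (W, Z, Y) contributes 1 new; branch {X=true, Z=true} (W, Y, V) contributes 2 new; branch {X=true, Z=false} (W, Y, V) contributes 0 new; branch {W=false, X=true} (Z, Y, V) contributes 0 new; branch {X=true} (W, Z, Y, V) contributes 0 new; branch {Y=true, Z=false} (W, X, V) contributes 1 new; branch {V=true, Y=true} (W, Z, X) contributes 0 new; branch {Y=true, Z=true} (W, X, V) contributes 1 new; branch {Y=true, Z=false} (W, X, V) contributes 0 new; branch {X=true, Y=true} (W, Z, V) contributes 0 new. Total: 28.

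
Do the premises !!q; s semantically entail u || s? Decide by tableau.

Yes

Initial set: {!!q; s; !(u || s)}.
!!q: drop double negation, giving q.
!(u || s): α-rule — add !u, !s.
× closes — contains both s and !s.
All 1 branch closes.
Every branch closed, so the premises entail the conclusion.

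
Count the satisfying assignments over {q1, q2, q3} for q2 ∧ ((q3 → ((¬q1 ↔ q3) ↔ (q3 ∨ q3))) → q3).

Initial set: {(q2 ∧ ((q3 → ((¬q1 ↔ q3) ↔ (q3 ∨ q3))) → q3))}.
(q2 ∧ ((q3 → ((¬q1 ↔ q3) ↔ (q3 ∨ q3))) → q3)): α-rule — add q2, ((q3 → ((¬q1 ↔ q3) ↔ (q3 ∨ q3))) → q3).
((q3 → ((¬q1 ↔ q3) ↔ (q3 ∨ q3))) → q3): β-rule — branch into ¬(q3 → ((¬q1 ↔ q3) ↔ (q3 ∨ q3)))  //  q3.
  branch 1 (add ¬(q3 → ((¬q1 ↔ q3) ↔ (q3 ∨ q3)))):
    ¬(q3 → ((¬q1 ↔ q3) ↔ (q3 ∨ q3))): α-rule — add q3, ¬((¬q1 ↔ q3) ↔ (q3 ∨ q3)).
    ¬((¬q1 ↔ q3) ↔ (q3 ∨ q3)): β-rule — branch into (¬q1 ↔ q3), ¬(q3 ∨ q3)  //  ¬(¬q1 ↔ q3), (q3 ∨ q3).
      branch 1.1 (add (¬q1 ↔ q3), ¬(q3 ∨ q3)):
        ¬(q3 ∨ q3): α-rule — add ¬q3, ¬q3.
        × closes — contains both q3 and ¬q3.
      branch 1.2 (add ¬(¬q1 ↔ q3), (q3 ∨ q3)):
        ¬(¬q1 ↔ q3): β-rule — branch into ¬q1, ¬q3  //  ¬¬q1, q3.
          branch 1.2.1 (add ¬q1, ¬q3):
            × closes — contains both q3 and ¬q3.
          branch 1.2.2 (add ¬¬q1, q3):
            (q3 ∨ q3): β-rule — branch into q3  //  q3.
              branch 1.2.2.1 (add q3):
                ○ open, literals {q1=true, q2=true, q3=true}.
              branch 1.2.2.2 (add q3):
                ○ open, literals {q1=true, q2=true, q3=true}.
  branch 2 (add q3):
    ○ open, literals {q2=true, q3=true}.
2 branches closed, 3 open.
Each open branch fixes some atoms; the unmentioned ones are free. Counting distinct full assignments: branch {q1=true, q2=true, q3=true} (none free) contributes 1 new; branch {q1=true, q2=true, q3=true} (none free) contributes 0 new; branch {q2=true, q3=true} (q1) contributes 1 new. Total: 2.

2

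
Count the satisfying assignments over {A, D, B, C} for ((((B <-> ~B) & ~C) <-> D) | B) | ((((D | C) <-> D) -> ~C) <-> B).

14

Initial set: {T (((((B <-> ~B) & ~C) <-> D) | B) | ((((D | C) <-> D) -> ~C) <-> B))}.
T (((((B <-> ~B) & ~C) <-> D) | B) | ((((D | C) <-> D) -> ~C) <-> B)): β-rule — branch into T ((((B <-> ~B) & ~C) <-> D) | B)  //  T ((((D | C) <-> D) -> ~C) <-> B).
  branch 1 (add T ((((B <-> ~B) & ~C) <-> D) | B)):
    T ((((B <-> ~B) & ~C) <-> D) | B): β-rule — branch into T (((B <-> ~B) & ~C) <-> D)  //  T B.
      branch 1.1 (add T (((B <-> ~B) & ~C) <-> D)):
        T (((B <-> ~B) & ~C) <-> D): β-rule — branch into T ((B <-> ~B) & ~C), T D  //  F ((B <-> ~B) & ~C), F D.
          branch 1.1.1 (add T ((B <-> ~B) & ~C), T D):
            T ((B <-> ~B) & ~C): α-rule — add T (B <-> ~B), T ~C.
            T (B <-> ~B): β-rule — branch into T B, T ~B  //  F B, F ~B.
              branch 1.1.1.1 (add T B, T ~B):
                × closes — contains both B and ~B.
              branch 1.1.1.2 (add F B, F ~B):
                × closes — contains both B and ~B.
          branch 1.1.2 (add F ((B <-> ~B) & ~C), F D):
            F ((B <-> ~B) & ~C): β-rule — branch into F (B <-> ~B)  //  F ~C.
              branch 1.1.2.1 (add F (B <-> ~B)):
                F (B <-> ~B): β-rule — branch into T B, F ~B  //  F B, T ~B.
                  branch 1.1.2.1.1 (add T B, F ~B):
                    ○ open, literals {B=true, D=false}.
                  branch 1.1.2.1.2 (add F B, T ~B):
                    ○ open, literals {B=false, D=false}.
              branch 1.1.2.2 (add F ~C):
                ○ open, literals {C=true, D=false}.
      branch 1.2 (add T B):
        ○ open, literals {B=true}.
  branch 2 (add T ((((D | C) <-> D) -> ~C) <-> B)):
    T ((((D | C) <-> D) -> ~C) <-> B): β-rule — branch into T (((D | C) <-> D) -> ~C), T B  //  F (((D | C) <-> D) -> ~C), F B.
      branch 2.1 (add T (((D | C) <-> D) -> ~C), T B):
        T (((D | C) <-> D) -> ~C): β-rule — branch into F ((D | C) <-> D)  //  T ~C.
          branch 2.1.1 (add F ((D | C) <-> D)):
            F ((D | C) <-> D): β-rule — branch into T (D | C), F D  //  F (D | C), T D.
              branch 2.1.1.1 (add T (D | C), F D):
                T (D | C): β-rule — branch into T D  //  T C.
                  branch 2.1.1.1.1 (add T D):
                    × closes — contains both D and ~D.
                  branch 2.1.1.1.2 (add T C):
                    ○ open, literals {B=true, C=true, D=false}.
              branch 2.1.1.2 (add F (D | C), T D):
                F (D | C): α-rule — add F D, F C.
                × closes — contains both D and ~D.
          branch 2.1.2 (add T ~C):
            ○ open, literals {B=true, C=false}.
      branch 2.2 (add F (((D | C) <-> D) -> ~C), F B):
        F (((D | C) <-> D) -> ~C): α-rule — add T ((D | C) <-> D), F ~C.
        T ((D | C) <-> D): β-rule — branch into T (D | C), T D  //  F (D | C), F D.
          branch 2.2.1 (add T (D | C), T D):
            T (D | C): β-rule — branch into T D  //  T C.
              branch 2.2.1.1 (add T D):
                ○ open, literals {B=false, C=true, D=true}.
              branch 2.2.1.2 (add T C):
                ○ open, literals {B=false, C=true, D=true}.
          branch 2.2.2 (add F (D | C), F D):
            F (D | C): α-rule — add F D, F C.
            × closes — contains both C and ~C.
5 branches closed, 8 open.
Each open branch fixes some atoms; the unmentioned ones are free. Counting distinct full assignments: branch {B=true, D=false} (A, C) contributes 4 new; branch {B=false, D=false} (A, C) contributes 4 new; branch {C=true, D=false} (A, B) contributes 0 new; branch {B=true} (A, D, C) contributes 4 new; branch {B=true, C=true, D=false} (A) contributes 0 new; branch {B=true, C=false} (A, D) contributes 0 new; branch {B=false, C=true, D=true} (A) contributes 2 new; branch {B=false, C=true, D=true} (A) contributes 0 new. Total: 14.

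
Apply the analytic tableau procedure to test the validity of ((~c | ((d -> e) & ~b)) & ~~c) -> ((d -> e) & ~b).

Assume the negation and expand:
Initial set: {~(((~c | ((d -> e) & ~b)) & ~~c) -> ((d -> e) & ~b))}.
~(((~c | ((d -> e) & ~b)) & ~~c) -> ((d -> e) & ~b)): α-rule — add ((~c | ((d -> e) & ~b)) & ~~c), ~((d -> e) & ~b).
((~c | ((d -> e) & ~b)) & ~~c): α-rule — add (~c | ((d -> e) & ~b)), ~~c.
~~c: drop double negation, giving c.
~((d -> e) & ~b): β-rule — branch into ~(d -> e)  //  ~~b.
  branch 1 (add ~(d -> e)):
    ~(d -> e): α-rule — add d, ~e.
    (~c | ((d -> e) & ~b)): β-rule — branch into ~c  //  ((d -> e) & ~b).
      branch 1.1 (add ~c):
        × closes — contains both c and ~c.
      branch 1.2 (add ((d -> e) & ~b)):
        ((d -> e) & ~b): α-rule — add (d -> e), ~b.
        (d -> e): β-rule — branch into ~d  //  e.
          branch 1.2.1 (add ~d):
            × closes — contains both d and ~d.
          branch 1.2.2 (add e):
            × closes — contains both e and ~e.
  branch 2 (add ~~b):
    (~c | ((d -> e) & ~b)): β-rule — branch into ~c  //  ((d -> e) & ~b).
      branch 2.1 (add ~c):
        × closes — contains both c and ~c.
      branch 2.2 (add ((d -> e) & ~b)):
        ((d -> e) & ~b): α-rule — add (d -> e), ~b.
        × closes — contains both b and ~b.
All 5 branches close.
Every branch closed, so the negation is unsatisfiable and the formula is valid.

Valid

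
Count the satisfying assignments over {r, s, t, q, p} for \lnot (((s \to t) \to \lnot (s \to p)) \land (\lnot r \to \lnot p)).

Initial set: {\lnot (((s \to t) \to \lnot (s \to p)) \land (\lnot r \to \lnot p))}.
\lnot (((s \to t) \to \lnot (s \to p)) \land (\lnot r \to \lnot p)): β-rule — branch into \lnot ((s \to t) \to \lnot (s \to p))  //  \lnot (\lnot r \to \lnot p).
  branch 1 (add \lnot ((s \to t) \to \lnot (s \to p))):
    \lnot ((s \to t) \to \lnot (s \to p)): α-rule — add (s \to t), \lnot \lnot (s \to p).
    (s \to t): β-rule — branch into \lnot s  //  t.
      branch 1.1 (add \lnot s):
        \lnot \lnot (s \to p): β-rule — branch into \lnot s  //  p.
          branch 1.1.1 (add \lnot s):
            ○ open, literals {s=false}.
          branch 1.1.2 (add p):
            ○ open, literals {p=true, s=false}.
      branch 1.2 (add t):
        \lnot \lnot (s \to p): β-rule — branch into \lnot s  //  p.
          branch 1.2.1 (add \lnot s):
            ○ open, literals {s=false, t=true}.
          branch 1.2.2 (add p):
            ○ open, literals {p=true, t=true}.
  branch 2 (add \lnot (\lnot r \to \lnot p)):
    \lnot (\lnot r \to \lnot p): α-rule — add \lnot r, \lnot \lnot p.
    ○ open, literals {p=true, r=false}.
0 branches closed, 5 open.
Each open branch fixes some atoms; the unmentioned ones are free. Counting distinct full assignments: branch {s=false} (r, t, q, p) contributes 16 new; branch {p=true, s=false} (r, t, q) contributes 0 new; branch {s=false, t=true} (r, q, p) contributes 0 new; branch {p=true, t=true} (r, s, q) contributes 4 new; branch {p=true, r=false} (s, t, q) contributes 2 new. Total: 22.

22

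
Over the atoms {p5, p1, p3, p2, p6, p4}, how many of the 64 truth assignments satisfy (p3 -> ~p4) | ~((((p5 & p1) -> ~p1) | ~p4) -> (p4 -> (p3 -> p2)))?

Initial set: {((p3 -> ~p4) | ~((((p5 & p1) -> ~p1) | ~p4) -> (p4 -> (p3 -> p2))))}.
((p3 -> ~p4) | ~((((p5 & p1) -> ~p1) | ~p4) -> (p4 -> (p3 -> p2)))): β-rule — branch into (p3 -> ~p4)  //  ~((((p5 & p1) -> ~p1) | ~p4) -> (p4 -> (p3 -> p2))).
  branch 1 (add (p3 -> ~p4)):
    (p3 -> ~p4): β-rule — branch into ~p3  //  ~p4.
      branch 1.1 (add ~p3):
        ○ open, literals {p3=0}.
      branch 1.2 (add ~p4):
        ○ open, literals {p4=0}.
  branch 2 (add ~((((p5 & p1) -> ~p1) | ~p4) -> (p4 -> (p3 -> p2)))):
    ~((((p5 & p1) -> ~p1) | ~p4) -> (p4 -> (p3 -> p2))): α-rule — add (((p5 & p1) -> ~p1) | ~p4), ~(p4 -> (p3 -> p2)).
    ~(p4 -> (p3 -> p2)): α-rule — add p4, ~(p3 -> p2).
    ~(p3 -> p2): α-rule — add p3, ~p2.
    (((p5 & p1) -> ~p1) | ~p4): β-rule — branch into ((p5 & p1) -> ~p1)  //  ~p4.
      branch 2.1 (add ((p5 & p1) -> ~p1)):
        ((p5 & p1) -> ~p1): β-rule — branch into ~(p5 & p1)  //  ~p1.
          branch 2.1.1 (add ~(p5 & p1)):
            ~(p5 & p1): β-rule — branch into ~p5  //  ~p1.
              branch 2.1.1.1 (add ~p5):
                ○ open, literals {p2=0, p3=1, p4=1, p5=0}.
              branch 2.1.1.2 (add ~p1):
                ○ open, literals {p1=0, p2=0, p3=1, p4=1}.
          branch 2.1.2 (add ~p1):
            ○ open, literals {p1=0, p2=0, p3=1, p4=1}.
      branch 2.2 (add ~p4):
        × closes — contains both p4 and ~p4.
1 branch closed, 5 open.
Each open branch fixes some atoms; the unmentioned ones are free. Counting distinct full assignments: branch {p3=0} (p5, p1, p2, p6, p4) contributes 32 new; branch {p4=0} (p5, p1, p3, p2, p6) contributes 16 new; branch {p2=0, p3=1, p4=1, p5=0} (p1, p6) contributes 4 new; branch {p1=0, p2=0, p3=1, p4=1} (p5, p6) contributes 2 new; branch {p1=0, p2=0, p3=1, p4=1} (p5, p6) contributes 0 new. Total: 54.

54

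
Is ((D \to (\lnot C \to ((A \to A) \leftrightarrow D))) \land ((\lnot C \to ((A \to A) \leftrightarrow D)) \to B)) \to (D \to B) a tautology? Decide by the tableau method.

Valid

Assume the negation and expand:
Initial set: {\lnot (((D \to (\lnot C \to ((A \to A) \leftrightarrow D))) \land ((\lnot C \to ((A \to A) \leftrightarrow D)) \to B)) \to (D \to B))}.
\lnot (((D \to (\lnot C \to ((A \to A) \leftrightarrow D))) \land ((\lnot C \to ((A \to A) \leftrightarrow D)) \to B)) \to (D \to B)): α-rule — add ((D \to (\lnot C \to ((A \to A) \leftrightarrow D))) \land ((\lnot C \to ((A \to A) \leftrightarrow D)) \to B)), \lnot (D \to B).
((D \to (\lnot C \to ((A \to A) \leftrightarrow D))) \land ((\lnot C \to ((A \to A) \leftrightarrow D)) \to B)): α-rule — add (D \to (\lnot C \to ((A \to A) \leftrightarrow D))), ((\lnot C \to ((A \to A) \leftrightarrow D)) \to B).
\lnot (D \to B): α-rule — add D, \lnot B.
(D \to (\lnot C \to ((A \to A) \leftrightarrow D))): β-rule — branch into \lnot D  //  (\lnot C \to ((A \to A) \leftrightarrow D)).
  branch 1 (add \lnot D):
    × closes — contains both D and \lnot D.
  branch 2 (add (\lnot C \to ((A \to A) \leftrightarrow D))):
    ((\lnot C \to ((A \to A) \leftrightarrow D)) \to B): β-rule — branch into \lnot (\lnot C \to ((A \to A) \leftrightarrow D))  //  B.
      branch 2.1 (add \lnot (\lnot C \to ((A \to A) \leftrightarrow D))):
        \lnot (\lnot C \to ((A \to A) \leftrightarrow D)): α-rule — add \lnot C, \lnot ((A \to A) \leftrightarrow D).
        (\lnot C \to ((A \to A) \leftrightarrow D)): β-rule — branch into \lnot \lnot C  //  ((A \to A) \leftrightarrow D).
          branch 2.1.1 (add \lnot \lnot C):
            × closes — contains both C and \lnot C.
          branch 2.1.2 (add ((A \to A) \leftrightarrow D)):
            \lnot ((A \to A) \leftrightarrow D): β-rule — branch into (A \to A), \lnot D  //  \lnot (A \to A), D.
              branch 2.1.2.1 (add (A \to A), \lnot D):
                × closes — contains both D and \lnot D.
              branch 2.1.2.2 (add \lnot (A \to A), D):
                \lnot (A \to A): α-rule — add A, \lnot A.
                × closes — contains both A and \lnot A.
      branch 2.2 (add B):
        × closes — contains both B and \lnot B.
All 5 branches close.
Every branch closed, so the negation is unsatisfiable and the formula is valid.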